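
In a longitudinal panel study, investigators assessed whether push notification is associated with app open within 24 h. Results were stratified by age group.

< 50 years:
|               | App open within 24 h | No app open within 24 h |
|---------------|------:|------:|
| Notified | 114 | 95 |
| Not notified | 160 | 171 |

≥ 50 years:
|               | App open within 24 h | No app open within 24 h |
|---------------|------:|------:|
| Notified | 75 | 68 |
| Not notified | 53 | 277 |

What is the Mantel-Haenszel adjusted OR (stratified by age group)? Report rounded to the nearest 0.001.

2.237

OR_MH = Σ(aᵢdᵢ/nᵢ) / Σ(bᵢcᵢ/nᵢ), where nᵢ is the stratum total.
Stratum 1 (< 50 years): n = 540; a·d/n = 114·171/540 = 36.1000; b·c/n = 95·160/540 = 28.1481
Stratum 2 (≥ 50 years): n = 473; a·d/n = 75·277/473 = 43.9218; b·c/n = 68·53/473 = 7.6195
OR_MH = (36.1000 + 43.9218) / (28.1481 + 7.6195) = 80.0218 / 35.7676 = 2.23727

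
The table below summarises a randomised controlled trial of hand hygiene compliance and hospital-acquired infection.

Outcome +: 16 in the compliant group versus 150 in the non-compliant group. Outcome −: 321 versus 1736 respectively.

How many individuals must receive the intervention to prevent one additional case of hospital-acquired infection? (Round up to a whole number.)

32

Risk in treated group = 16/337 = 0.04748; risk in control = 150/1886 = 0.07953.
Absolute risk reduction = 0.07953 − 0.04748 = 0.03206
NNT = 1 / ARR = 1 / 0.03206 = 31.196 → round up → 32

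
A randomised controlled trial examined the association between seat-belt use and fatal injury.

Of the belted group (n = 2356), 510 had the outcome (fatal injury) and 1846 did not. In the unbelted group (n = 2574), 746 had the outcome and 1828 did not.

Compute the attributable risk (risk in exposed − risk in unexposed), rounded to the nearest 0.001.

From the description: a = 510, b = 1846, c = 746, d = 1828.
Risk in exposed = 510/2356 = 0.216469; risk in unexposed = 746/2574 = 0.289821.
Risk difference = 0.216469 − 0.289821 = -0.073353

-0.073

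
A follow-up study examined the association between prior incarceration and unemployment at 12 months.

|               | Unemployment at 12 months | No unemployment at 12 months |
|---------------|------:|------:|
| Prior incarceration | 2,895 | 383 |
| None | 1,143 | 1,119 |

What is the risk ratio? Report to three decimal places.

Cells: a = 2895, b = 383, c = 1143, d = 1119.
Risk in exposed = 2895/3278 = 0.88316; risk in unexposed = 1143/2262 = 0.50531.
RR = 0.88316 / 0.50531 = 1.74778
The risk among the exposed is 1.75 times that among the unexposed.

1.748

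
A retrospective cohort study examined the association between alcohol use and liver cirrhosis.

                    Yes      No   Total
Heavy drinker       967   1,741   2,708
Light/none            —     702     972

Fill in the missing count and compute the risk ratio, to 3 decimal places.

1.286

The missing cell is in the unexposed row: 972 − 702 = 270.
So a = 967, b = 1741, c = 270, d = 702.
RR = [a/(a+b)] / [c/(c+d)] = (967/2708) / (270/972) = 0.35709/0.27778 = 1.28552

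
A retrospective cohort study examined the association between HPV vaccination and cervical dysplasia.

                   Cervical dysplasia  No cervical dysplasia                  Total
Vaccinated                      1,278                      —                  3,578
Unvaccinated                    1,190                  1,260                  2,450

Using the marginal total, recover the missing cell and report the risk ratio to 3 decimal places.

The missing cell is in the exposed row: 3578 − 1278 = 2300.
So a = 1278, b = 2300, c = 1190, d = 1260.
RR = [a/(a+b)] / [c/(c+d)] = (1278/3578) / (1190/2450) = 0.35718/0.48571 = 0.73538

0.735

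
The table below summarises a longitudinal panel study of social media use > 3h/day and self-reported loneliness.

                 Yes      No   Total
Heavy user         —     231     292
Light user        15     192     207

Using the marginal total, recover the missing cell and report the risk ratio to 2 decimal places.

2.88

The missing cell is in the exposed row: 292 − 231 = 61.
So a = 61, b = 231, c = 15, d = 192.
RR = [a/(a+b)] / [c/(c+d)] = (61/292) / (15/207) = 0.20890/0.07246 = 2.88288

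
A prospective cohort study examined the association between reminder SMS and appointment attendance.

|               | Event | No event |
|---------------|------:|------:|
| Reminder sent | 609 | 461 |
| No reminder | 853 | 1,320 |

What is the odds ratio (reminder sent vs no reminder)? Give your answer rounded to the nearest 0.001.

Cells: a = 609, b = 461, c = 853, d = 1320.
OR = (a·d)/(b·c) = (609 × 1320) / (461 × 853) = 803880 / 393233 = 2.04428
The odds of appointment attendance are about 2.04 times as high in the reminder sent group.

2.044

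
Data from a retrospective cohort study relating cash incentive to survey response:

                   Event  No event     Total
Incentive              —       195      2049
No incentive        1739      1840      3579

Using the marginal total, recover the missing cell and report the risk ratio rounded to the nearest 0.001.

1.862

The missing cell is in the exposed row: 2049 − 195 = 1854.
So a = 1854, b = 195, c = 1739, d = 1840.
RR = [a/(a+b)] / [c/(c+d)] = (1854/2049) / (1739/3579) = 0.90483/0.48589 = 1.86222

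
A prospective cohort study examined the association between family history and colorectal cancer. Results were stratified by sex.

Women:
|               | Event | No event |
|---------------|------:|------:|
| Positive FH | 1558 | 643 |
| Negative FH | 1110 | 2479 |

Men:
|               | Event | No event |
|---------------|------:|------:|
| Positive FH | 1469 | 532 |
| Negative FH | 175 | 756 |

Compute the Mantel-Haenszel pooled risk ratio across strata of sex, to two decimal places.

RR_MH = Σ(aᵢ·n₀ᵢ/nᵢ) / Σ(cᵢ·n₁ᵢ/nᵢ), with n₁ᵢ = aᵢ+bᵢ (exposed), n₀ᵢ = cᵢ+dᵢ (unexposed), nᵢ = n₁ᵢ+n₀ᵢ.
Stratum 1 (Women): n₁ = 2201, n₀ = 3589, n = 5790; a·n₀/n = 1558·3589/5790 = 965.7447; c·n₁/n = 1110·2201/5790 = 421.9534
Stratum 2 (Men): n₁ = 2001, n₀ = 931, n = 2932; a·n₀/n = 1469·931/2932 = 466.4526; c·n₁/n = 175·2001/2932 = 119.4321
RR_MH = (965.7447 + 466.4526) / (421.9534 + 119.4321) = 1432.1973 / 541.3855 = 2.64543

2.65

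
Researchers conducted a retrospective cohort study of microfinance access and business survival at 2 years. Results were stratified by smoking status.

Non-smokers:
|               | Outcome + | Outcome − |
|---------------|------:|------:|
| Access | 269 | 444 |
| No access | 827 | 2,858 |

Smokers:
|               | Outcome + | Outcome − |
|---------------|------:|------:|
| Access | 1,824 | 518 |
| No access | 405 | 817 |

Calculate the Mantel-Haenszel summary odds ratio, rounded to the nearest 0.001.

4.165

OR_MH = Σ(aᵢdᵢ/nᵢ) / Σ(bᵢcᵢ/nᵢ), where nᵢ is the stratum total.
Stratum 1 (Non-smokers): n = 4398; a·d/n = 269·2858/4398 = 174.8072; b·c/n = 444·827/4398 = 83.4898
Stratum 2 (Smokers): n = 3564; a·d/n = 1824·817/3564 = 418.1279; b·c/n = 518·405/3564 = 58.8636
OR_MH = (174.8072 + 418.1279) / (83.4898 + 58.8636) = 592.9351 / 142.3534 = 4.16523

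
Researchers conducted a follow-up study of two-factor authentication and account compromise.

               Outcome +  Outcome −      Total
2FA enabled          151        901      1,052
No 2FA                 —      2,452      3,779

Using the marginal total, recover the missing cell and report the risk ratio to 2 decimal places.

The missing cell is in the unexposed row: 3779 − 2452 = 1327.
So a = 151, b = 901, c = 1327, d = 2452.
RR = [a/(a+b)] / [c/(c+d)] = (151/1052) / (1327/3779) = 0.14354/0.35115 = 0.40876

0.41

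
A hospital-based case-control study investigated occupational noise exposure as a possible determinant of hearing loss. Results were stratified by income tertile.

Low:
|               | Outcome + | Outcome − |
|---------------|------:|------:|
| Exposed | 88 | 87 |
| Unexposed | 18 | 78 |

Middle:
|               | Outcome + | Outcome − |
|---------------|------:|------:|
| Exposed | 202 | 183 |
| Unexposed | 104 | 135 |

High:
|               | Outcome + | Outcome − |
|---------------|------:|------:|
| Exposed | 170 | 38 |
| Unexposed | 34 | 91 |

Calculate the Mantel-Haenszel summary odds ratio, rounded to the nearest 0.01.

OR_MH = Σ(aᵢdᵢ/nᵢ) / Σ(bᵢcᵢ/nᵢ), where nᵢ is the stratum total.
Stratum 1 (Low): n = 271; a·d/n = 88·78/271 = 25.3284; b·c/n = 87·18/271 = 5.7786
Stratum 2 (Middle): n = 624; a·d/n = 202·135/624 = 43.7019; b·c/n = 183·104/624 = 30.5000
Stratum 3 (High): n = 333; a·d/n = 170·91/333 = 46.4565; b·c/n = 38·34/333 = 3.8799
OR_MH = (25.3284 + 43.7019 + 46.4565) / (5.7786 + 30.5000 + 3.8799) = 115.4868 / 40.1585 = 2.87578

2.88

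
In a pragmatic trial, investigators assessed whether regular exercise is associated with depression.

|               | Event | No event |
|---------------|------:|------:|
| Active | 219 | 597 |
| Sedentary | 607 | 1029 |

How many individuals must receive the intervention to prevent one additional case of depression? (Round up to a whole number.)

10

Risk in treated group = 219/816 = 0.26838; risk in control = 607/1636 = 0.37103.
Absolute risk reduction = 0.37103 − 0.26838 = 0.10264
NNT = 1 / ARR = 1 / 0.10264 = 9.742 → round up → 10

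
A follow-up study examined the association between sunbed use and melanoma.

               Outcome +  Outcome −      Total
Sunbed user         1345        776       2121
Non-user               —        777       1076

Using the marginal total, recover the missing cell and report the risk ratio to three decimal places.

2.282

The missing cell is in the unexposed row: 1076 − 777 = 299.
So a = 1345, b = 776, c = 299, d = 777.
RR = [a/(a+b)] / [c/(c+d)] = (1345/2121) / (299/1076) = 0.63413/0.27788 = 2.28204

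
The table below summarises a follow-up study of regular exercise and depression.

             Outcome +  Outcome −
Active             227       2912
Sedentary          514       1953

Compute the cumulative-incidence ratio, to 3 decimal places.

Cells: a = 227, b = 2912, c = 514, d = 1953.
Risk in exposed = 227/3139 = 0.07232; risk in unexposed = 514/2467 = 0.20835.
RR = 0.07232 / 0.20835 = 0.34709
The risk is 65% lower among the exposed than among the unexposed.

0.347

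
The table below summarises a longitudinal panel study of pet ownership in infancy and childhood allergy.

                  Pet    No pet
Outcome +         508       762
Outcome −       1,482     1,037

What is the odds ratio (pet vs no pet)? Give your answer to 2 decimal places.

0.47

Reading the table with exposure as columns: a = 508 (Pet, case), b = 1482 (Pet, non-case), c = 762 (No pet, case), d = 1037.
OR = (a·d)/(b·c) = (508 × 1037) / (1482 × 762) = 526796 / 1129284 = 0.46649
Exposure is associated with lower odds of childhood allergy (OR = 0.47 < 1).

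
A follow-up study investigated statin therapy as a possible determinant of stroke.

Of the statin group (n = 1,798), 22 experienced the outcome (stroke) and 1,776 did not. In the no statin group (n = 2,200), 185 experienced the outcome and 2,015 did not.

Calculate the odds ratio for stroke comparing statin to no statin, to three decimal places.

From the description: a = 22, b = 1776, c = 185, d = 2015.
OR = (a·d)/(b·c) = (22 × 2015) / (1776 × 185) = 44330 / 328560 = 0.13492
Exposure is associated with lower odds of stroke (OR = 0.13 < 1).

0.135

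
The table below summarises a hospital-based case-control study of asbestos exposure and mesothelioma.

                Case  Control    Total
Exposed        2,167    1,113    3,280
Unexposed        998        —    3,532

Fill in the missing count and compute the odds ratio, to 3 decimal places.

The missing cell is in the unexposed row: 3532 − 998 = 2534.
So a = 2167, b = 1113, c = 998, d = 2534.
OR = (a·d)/(b·c) = (2167 × 2534) / (1113 × 998) = 5491178 / 1110774 = 4.94356

4.944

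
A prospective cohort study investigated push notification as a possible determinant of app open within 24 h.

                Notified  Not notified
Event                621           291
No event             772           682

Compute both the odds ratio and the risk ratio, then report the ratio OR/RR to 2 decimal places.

Reading the table with exposure as columns: a = 621 (Notified, case), b = 772 (Notified, non-case), c = 291 (Not notified, case), d = 682.
OR = (621·682)/(772·291) = 423522/224652 = 1.88524
Risk in exposed = 621/1393 = 0.44580; risk in unexposed = 291/973 = 0.29908; RR = 1.49060
OR/RR = 1.88524 / 1.49060 = 1.26475
The outcome is not rare, so the OR lies further from 1 than the RR.

1.26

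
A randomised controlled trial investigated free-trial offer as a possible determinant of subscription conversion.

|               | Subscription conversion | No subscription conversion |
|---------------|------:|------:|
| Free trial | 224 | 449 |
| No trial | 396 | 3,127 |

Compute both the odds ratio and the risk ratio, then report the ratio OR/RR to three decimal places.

Cells: a = 224, b = 449, c = 396, d = 3127.
OR = (224·3127)/(449·396) = 700448/177804 = 3.93944
Risk in exposed = 224/673 = 0.33284; risk in unexposed = 396/3523 = 0.11240; RR = 2.96108
OR/RR = 3.93944 / 2.96108 = 1.33041
The outcome is not rare, so the OR lies further from 1 than the RR.

1.330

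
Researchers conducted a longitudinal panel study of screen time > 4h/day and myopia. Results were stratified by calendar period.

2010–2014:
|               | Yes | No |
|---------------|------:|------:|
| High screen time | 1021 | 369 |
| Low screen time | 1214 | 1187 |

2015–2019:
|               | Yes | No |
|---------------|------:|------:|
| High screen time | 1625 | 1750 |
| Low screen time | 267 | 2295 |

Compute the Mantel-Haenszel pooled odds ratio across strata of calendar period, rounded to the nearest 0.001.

OR_MH = Σ(aᵢdᵢ/nᵢ) / Σ(bᵢcᵢ/nᵢ), where nᵢ is the stratum total.
Stratum 1 (2010–2014): n = 3791; a·d/n = 1021·1187/3791 = 319.6853; b·c/n = 369·1214/3791 = 118.1657
Stratum 2 (2015–2019): n = 5937; a·d/n = 1625·2295/5937 = 628.1582; b·c/n = 1750·267/5937 = 78.7014
OR_MH = (319.6853 + 628.1582) / (118.1657 + 78.7014) = 947.8435 / 196.8670 = 4.81464

4.815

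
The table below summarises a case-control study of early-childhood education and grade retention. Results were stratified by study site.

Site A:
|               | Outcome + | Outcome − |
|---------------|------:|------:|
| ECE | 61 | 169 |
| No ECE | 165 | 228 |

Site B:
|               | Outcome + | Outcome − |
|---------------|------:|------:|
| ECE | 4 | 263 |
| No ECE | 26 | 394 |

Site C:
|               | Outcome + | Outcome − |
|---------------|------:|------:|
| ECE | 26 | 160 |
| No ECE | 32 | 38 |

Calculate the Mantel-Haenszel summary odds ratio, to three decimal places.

0.381

OR_MH = Σ(aᵢdᵢ/nᵢ) / Σ(bᵢcᵢ/nᵢ), where nᵢ is the stratum total.
Stratum 1 (Site A): n = 623; a·d/n = 61·228/623 = 22.3242; b·c/n = 169·165/623 = 44.7592
Stratum 2 (Site B): n = 687; a·d/n = 4·394/687 = 2.2940; b·c/n = 263·26/687 = 9.9534
Stratum 3 (Site C): n = 256; a·d/n = 26·38/256 = 3.8594; b·c/n = 160·32/256 = 20.0000
OR_MH = (22.3242 + 2.2940 + 3.8594) / (44.7592 + 9.9534 + 20.0000) = 28.4776 / 74.7127 = 0.38116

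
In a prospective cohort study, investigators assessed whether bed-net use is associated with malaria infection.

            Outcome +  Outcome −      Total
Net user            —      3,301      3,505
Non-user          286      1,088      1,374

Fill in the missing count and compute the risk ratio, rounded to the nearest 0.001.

0.280

The missing cell is in the exposed row: 3505 − 3301 = 204.
So a = 204, b = 3301, c = 286, d = 1088.
RR = [a/(a+b)] / [c/(c+d)] = (204/3505) / (286/1374) = 0.05820/0.20815 = 0.27962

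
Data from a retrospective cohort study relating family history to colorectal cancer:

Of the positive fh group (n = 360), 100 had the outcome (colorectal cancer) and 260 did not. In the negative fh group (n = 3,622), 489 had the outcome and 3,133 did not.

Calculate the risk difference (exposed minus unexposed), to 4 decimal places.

0.1428

From the description: a = 100, b = 260, c = 489, d = 3133.
Risk in exposed = 100/360 = 0.277778; risk in unexposed = 489/3622 = 0.135008.
Risk difference = 0.277778 − 0.135008 = 0.142769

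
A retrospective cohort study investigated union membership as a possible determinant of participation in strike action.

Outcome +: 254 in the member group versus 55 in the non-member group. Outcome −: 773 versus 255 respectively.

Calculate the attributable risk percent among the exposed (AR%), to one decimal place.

From the description: a = 254, b = 773, c = 55, d = 255.
Risk in exposed = 254/1027 = 0.24732; risk in unexposed = 55/310 = 0.17742.
RR = 0.24732/0.17742 = 1.39400
AR% = (RR − 1)/RR × 100 = (1.39400 − 1)/1.39400 × 100 = 28.2639%

28.3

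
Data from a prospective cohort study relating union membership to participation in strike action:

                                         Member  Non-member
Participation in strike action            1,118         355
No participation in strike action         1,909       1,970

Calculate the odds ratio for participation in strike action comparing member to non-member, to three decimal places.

3.250

Reading the table with exposure as columns: a = 1118 (Member, case), b = 1909 (Member, non-case), c = 355 (Non-member, case), d = 1970.
OR = (a·d)/(b·c) = (1118 × 1970) / (1909 × 355) = 2202460 / 677695 = 3.24993
The odds of participation in strike action are about 3.25 times as high in the member group.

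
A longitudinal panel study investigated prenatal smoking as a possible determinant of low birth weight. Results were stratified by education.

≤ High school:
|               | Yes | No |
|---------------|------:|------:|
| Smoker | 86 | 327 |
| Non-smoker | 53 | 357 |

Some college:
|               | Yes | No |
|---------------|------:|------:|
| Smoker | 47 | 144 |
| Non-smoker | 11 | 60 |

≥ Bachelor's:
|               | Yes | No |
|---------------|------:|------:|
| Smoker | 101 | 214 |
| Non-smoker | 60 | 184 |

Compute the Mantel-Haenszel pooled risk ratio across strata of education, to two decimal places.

1.46

RR_MH = Σ(aᵢ·n₀ᵢ/nᵢ) / Σ(cᵢ·n₁ᵢ/nᵢ), with n₁ᵢ = aᵢ+bᵢ (exposed), n₀ᵢ = cᵢ+dᵢ (unexposed), nᵢ = n₁ᵢ+n₀ᵢ.
Stratum 1 (≤ High school): n₁ = 413, n₀ = 410, n = 823; a·n₀/n = 86·410/823 = 42.8433; c·n₁/n = 53·413/823 = 26.5966
Stratum 2 (Some college): n₁ = 191, n₀ = 71, n = 262; a·n₀/n = 47·71/262 = 12.7366; c·n₁/n = 11·191/262 = 8.0191
Stratum 3 (≥ Bachelor's): n₁ = 315, n₀ = 244, n = 559; a·n₀/n = 101·244/559 = 44.0859; c·n₁/n = 60·315/559 = 33.8104
RR_MH = (42.8433 + 12.7366 + 44.0859) / (26.5966 + 8.0191 + 33.8104) = 99.6658 / 68.4261 = 1.45655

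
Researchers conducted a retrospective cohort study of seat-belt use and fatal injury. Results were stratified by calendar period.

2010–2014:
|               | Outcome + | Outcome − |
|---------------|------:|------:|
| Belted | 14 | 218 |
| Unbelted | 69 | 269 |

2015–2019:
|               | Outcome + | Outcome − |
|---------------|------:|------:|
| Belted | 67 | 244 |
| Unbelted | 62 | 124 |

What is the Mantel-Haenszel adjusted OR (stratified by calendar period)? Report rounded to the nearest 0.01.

OR_MH = Σ(aᵢdᵢ/nᵢ) / Σ(bᵢcᵢ/nᵢ), where nᵢ is the stratum total.
Stratum 1 (2010–2014): n = 570; a·d/n = 14·269/570 = 6.6070; b·c/n = 218·69/570 = 26.3895
Stratum 2 (2015–2019): n = 497; a·d/n = 67·124/497 = 16.7163; b·c/n = 244·62/497 = 30.4386
OR_MH = (6.6070 + 16.7163) / (26.3895 + 30.4386) = 23.3233 / 56.8281 = 0.41042

0.41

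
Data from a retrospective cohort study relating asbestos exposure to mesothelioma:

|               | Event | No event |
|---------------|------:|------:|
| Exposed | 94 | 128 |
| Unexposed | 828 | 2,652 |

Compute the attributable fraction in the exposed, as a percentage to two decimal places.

43.81

Cells: a = 94, b = 128, c = 828, d = 2652.
Risk in exposed = 94/222 = 0.42342; risk in unexposed = 828/3480 = 0.23793.
RR = 0.42342/0.23793 = 1.77961
AR% = (RR − 1)/RR × 100 = (1.77961 − 1)/1.77961 × 100 = 43.8078%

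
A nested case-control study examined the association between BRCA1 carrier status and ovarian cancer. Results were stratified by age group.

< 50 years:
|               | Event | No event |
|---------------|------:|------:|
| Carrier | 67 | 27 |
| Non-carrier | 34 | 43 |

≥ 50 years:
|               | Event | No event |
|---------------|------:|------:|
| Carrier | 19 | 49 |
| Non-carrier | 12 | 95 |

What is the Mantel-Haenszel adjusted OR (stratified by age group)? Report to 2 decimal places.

OR_MH = Σ(aᵢdᵢ/nᵢ) / Σ(bᵢcᵢ/nᵢ), where nᵢ is the stratum total.
Stratum 1 (< 50 years): n = 171; a·d/n = 67·43/171 = 16.8480; b·c/n = 27·34/171 = 5.3684
Stratum 2 (≥ 50 years): n = 175; a·d/n = 19·95/175 = 10.3143; b·c/n = 49·12/175 = 3.3600
OR_MH = (16.8480 + 10.3143) / (5.3684 + 3.3600) = 27.1622 / 8.7284 = 3.11193

3.11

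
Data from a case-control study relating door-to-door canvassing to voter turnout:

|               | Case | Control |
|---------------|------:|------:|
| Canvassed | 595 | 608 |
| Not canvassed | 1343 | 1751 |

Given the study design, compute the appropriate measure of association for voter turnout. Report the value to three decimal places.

Cells: a = 595, b = 608, c = 1343, d = 1751.
This is a case-control study: participants were sampled on outcome status, so risks in the source population cannot be estimated directly — relative risk is not valid here. The odds ratio is the appropriate measure.
OR = (a·d)/(b·c) = (595 × 1751) / (608 × 1343) = 1041845 / 816544 = 1.27592

1.276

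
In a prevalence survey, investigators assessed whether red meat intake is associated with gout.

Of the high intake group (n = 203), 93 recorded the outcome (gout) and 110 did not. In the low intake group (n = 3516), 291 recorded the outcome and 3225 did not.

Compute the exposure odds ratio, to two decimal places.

From the description: a = 93, b = 110, c = 291, d = 3225.
OR = (a·d)/(b·c) = (93 × 3225) / (110 × 291) = 299925 / 32010 = 9.36973
The odds of gout are about 9.37 times as high in the high intake group.

9.37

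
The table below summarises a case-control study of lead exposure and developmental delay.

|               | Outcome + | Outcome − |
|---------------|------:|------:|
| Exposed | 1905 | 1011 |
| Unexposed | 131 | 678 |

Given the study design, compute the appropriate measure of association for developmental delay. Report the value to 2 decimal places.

Cells: a = 1905, b = 1011, c = 131, d = 678.
This is a case-control study: participants were sampled on outcome status, so risks in the source population cannot be estimated directly — relative risk is not valid here. The odds ratio is the appropriate measure.
OR = (a·d)/(b·c) = (1905 × 678) / (1011 × 131) = 1291590 / 132441 = 9.75219

9.75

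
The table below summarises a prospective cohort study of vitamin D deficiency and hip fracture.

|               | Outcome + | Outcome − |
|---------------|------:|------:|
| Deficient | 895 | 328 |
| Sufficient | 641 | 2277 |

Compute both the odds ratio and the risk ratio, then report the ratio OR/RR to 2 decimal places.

2.91

Cells: a = 895, b = 328, c = 641, d = 2277.
OR = (895·2277)/(328·641) = 2037915/210248 = 9.69291
Risk in exposed = 895/1223 = 0.73181; risk in unexposed = 641/2918 = 0.21967; RR = 3.33138
OR/RR = 9.69291 / 3.33138 = 2.90958
The outcome is not rare, so the OR lies further from 1 than the RR.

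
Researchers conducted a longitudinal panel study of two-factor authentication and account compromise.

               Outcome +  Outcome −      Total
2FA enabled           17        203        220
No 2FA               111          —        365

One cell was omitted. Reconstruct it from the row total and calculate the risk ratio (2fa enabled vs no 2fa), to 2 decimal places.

The missing cell is in the unexposed row: 365 − 111 = 254.
So a = 17, b = 203, c = 111, d = 254.
RR = [a/(a+b)] / [c/(c+d)] = (17/220) / (111/365) = 0.07727/0.30411 = 0.25410

0.25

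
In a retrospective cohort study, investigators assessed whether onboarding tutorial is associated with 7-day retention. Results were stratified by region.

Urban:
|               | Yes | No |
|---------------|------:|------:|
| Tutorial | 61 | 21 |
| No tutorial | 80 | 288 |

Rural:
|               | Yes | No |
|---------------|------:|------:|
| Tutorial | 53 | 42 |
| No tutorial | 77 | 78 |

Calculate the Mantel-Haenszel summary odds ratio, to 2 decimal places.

3.33

OR_MH = Σ(aᵢdᵢ/nᵢ) / Σ(bᵢcᵢ/nᵢ), where nᵢ is the stratum total.
Stratum 1 (Urban): n = 450; a·d/n = 61·288/450 = 39.0400; b·c/n = 21·80/450 = 3.7333
Stratum 2 (Rural): n = 250; a·d/n = 53·78/250 = 16.5360; b·c/n = 42·77/250 = 12.9360
OR_MH = (39.0400 + 16.5360) / (3.7333 + 12.9360) = 55.5760 / 16.6693 = 3.33403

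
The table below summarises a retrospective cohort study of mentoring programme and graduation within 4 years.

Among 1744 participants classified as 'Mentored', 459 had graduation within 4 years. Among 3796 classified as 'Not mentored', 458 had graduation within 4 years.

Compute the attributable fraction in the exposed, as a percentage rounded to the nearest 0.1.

54.2

From the description: a = 459, b = 1285, c = 458, d = 3338.
Risk in exposed = 459/1744 = 0.26319; risk in unexposed = 458/3796 = 0.12065.
RR = 0.26319/0.12065 = 2.18136
AR% = (RR − 1)/RR × 100 = (2.18136 − 1)/2.18136 × 100 = 54.1570%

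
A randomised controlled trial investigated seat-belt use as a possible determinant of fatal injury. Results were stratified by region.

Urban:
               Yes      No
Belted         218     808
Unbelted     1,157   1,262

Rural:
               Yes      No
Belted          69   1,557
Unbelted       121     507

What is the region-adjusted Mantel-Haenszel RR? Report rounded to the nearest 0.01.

RR_MH = Σ(aᵢ·n₀ᵢ/nᵢ) / Σ(cᵢ·n₁ᵢ/nᵢ), with n₁ᵢ = aᵢ+bᵢ (exposed), n₀ᵢ = cᵢ+dᵢ (unexposed), nᵢ = n₁ᵢ+n₀ᵢ.
Stratum 1 (Urban): n₁ = 1026, n₀ = 2419, n = 3445; a·n₀/n = 218·2419/3445 = 153.0746; c·n₁/n = 1157·1026/3445 = 344.5811
Stratum 2 (Rural): n₁ = 1626, n₀ = 628, n = 2254; a·n₀/n = 69·628/2254 = 19.2245; c·n₁/n = 121·1626/2254 = 87.2875
RR_MH = (153.0746 + 19.2245) / (344.5811 + 87.2875) = 172.2991 / 431.8686 = 0.39896

0.40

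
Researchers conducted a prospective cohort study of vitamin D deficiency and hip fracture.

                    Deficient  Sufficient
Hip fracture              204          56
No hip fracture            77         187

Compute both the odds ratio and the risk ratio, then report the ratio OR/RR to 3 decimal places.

Reading the table with exposure as columns: a = 204 (Deficient, case), b = 77 (Deficient, non-case), c = 56 (Sufficient, case), d = 187.
OR = (204·187)/(77·56) = 38148/4312 = 8.84694
Risk in exposed = 204/281 = 0.72598; risk in unexposed = 56/243 = 0.23045; RR = 3.15023
OR/RR = 8.84694 / 3.15023 = 2.80835
The outcome is not rare, so the OR lies further from 1 than the RR.

2.808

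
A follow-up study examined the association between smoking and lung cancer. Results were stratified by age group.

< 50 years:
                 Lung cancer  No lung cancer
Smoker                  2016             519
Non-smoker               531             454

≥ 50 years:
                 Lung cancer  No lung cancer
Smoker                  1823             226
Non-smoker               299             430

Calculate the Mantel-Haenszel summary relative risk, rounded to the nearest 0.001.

1.729

RR_MH = Σ(aᵢ·n₀ᵢ/nᵢ) / Σ(cᵢ·n₁ᵢ/nᵢ), with n₁ᵢ = aᵢ+bᵢ (exposed), n₀ᵢ = cᵢ+dᵢ (unexposed), nᵢ = n₁ᵢ+n₀ᵢ.
Stratum 1 (< 50 years): n₁ = 2535, n₀ = 985, n = 3520; a·n₀/n = 2016·985/3520 = 564.1364; c·n₁/n = 531·2535/3520 = 382.4105
Stratum 2 (≥ 50 years): n₁ = 2049, n₀ = 729, n = 2778; a·n₀/n = 1823·729/2778 = 478.3898; c·n₁/n = 299·2049/2778 = 220.5367
RR_MH = (564.1364 + 478.3898) / (382.4105 + 220.5367) = 1042.5262 / 602.9472 = 1.72905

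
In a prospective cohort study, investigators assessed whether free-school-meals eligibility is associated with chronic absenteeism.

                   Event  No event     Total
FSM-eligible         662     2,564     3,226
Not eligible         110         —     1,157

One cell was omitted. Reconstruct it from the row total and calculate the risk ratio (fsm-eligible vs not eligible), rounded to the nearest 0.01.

The missing cell is in the unexposed row: 1157 − 110 = 1047.
So a = 662, b = 2564, c = 110, d = 1047.
RR = [a/(a+b)] / [c/(c+d)] = (662/3226) / (110/1157) = 0.20521/0.09507 = 2.15841

2.16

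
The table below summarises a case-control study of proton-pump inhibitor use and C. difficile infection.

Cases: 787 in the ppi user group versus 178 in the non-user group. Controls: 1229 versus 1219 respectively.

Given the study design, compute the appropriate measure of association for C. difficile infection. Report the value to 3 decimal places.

From the description: a = 787, b = 1229, c = 178, d = 1219.
This is a case-control study: participants were sampled on outcome status, so risks in the source population cannot be estimated directly — relative risk is not valid here. The odds ratio is the appropriate measure.
OR = (a·d)/(b·c) = (787 × 1219) / (1229 × 178) = 959353 / 218762 = 4.38537

4.385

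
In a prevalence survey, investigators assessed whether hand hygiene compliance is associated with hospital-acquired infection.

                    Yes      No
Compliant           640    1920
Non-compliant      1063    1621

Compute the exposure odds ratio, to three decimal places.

Cells: a = 640, b = 1920, c = 1063, d = 1621.
OR = (a·d)/(b·c) = (640 × 1621) / (1920 × 1063) = 1037440 / 2040960 = 0.50831
Exposure is associated with lower odds of hospital-acquired infection (OR = 0.51 < 1).

0.508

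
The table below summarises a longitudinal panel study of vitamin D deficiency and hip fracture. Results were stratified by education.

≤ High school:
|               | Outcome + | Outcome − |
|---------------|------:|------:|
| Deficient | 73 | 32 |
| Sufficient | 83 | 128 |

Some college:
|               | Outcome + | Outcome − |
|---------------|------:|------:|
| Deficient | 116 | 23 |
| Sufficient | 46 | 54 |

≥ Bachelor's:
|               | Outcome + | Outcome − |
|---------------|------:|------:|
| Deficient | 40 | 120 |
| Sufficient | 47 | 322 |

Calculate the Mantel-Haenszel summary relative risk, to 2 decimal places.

1.83

RR_MH = Σ(aᵢ·n₀ᵢ/nᵢ) / Σ(cᵢ·n₁ᵢ/nᵢ), with n₁ᵢ = aᵢ+bᵢ (exposed), n₀ᵢ = cᵢ+dᵢ (unexposed), nᵢ = n₁ᵢ+n₀ᵢ.
Stratum 1 (≤ High school): n₁ = 105, n₀ = 211, n = 316; a·n₀/n = 73·211/316 = 48.7437; c·n₁/n = 83·105/316 = 27.5791
Stratum 2 (Some college): n₁ = 139, n₀ = 100, n = 239; a·n₀/n = 116·100/239 = 48.5356; c·n₁/n = 46·139/239 = 26.7531
Stratum 3 (≥ Bachelor's): n₁ = 160, n₀ = 369, n = 529; a·n₀/n = 40·369/529 = 27.9017; c·n₁/n = 47·160/529 = 14.2155
RR_MH = (48.7437 + 48.5356 + 27.9017) / (27.5791 + 26.7531 + 14.2155) = 125.1809 / 68.5478 = 1.82619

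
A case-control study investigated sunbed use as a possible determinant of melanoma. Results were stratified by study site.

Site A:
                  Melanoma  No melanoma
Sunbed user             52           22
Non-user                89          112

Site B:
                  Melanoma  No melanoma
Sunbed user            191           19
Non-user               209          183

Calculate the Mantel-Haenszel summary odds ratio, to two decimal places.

5.78

OR_MH = Σ(aᵢdᵢ/nᵢ) / Σ(bᵢcᵢ/nᵢ), where nᵢ is the stratum total.
Stratum 1 (Site A): n = 275; a·d/n = 52·112/275 = 21.1782; b·c/n = 22·89/275 = 7.1200
Stratum 2 (Site B): n = 602; a·d/n = 191·183/602 = 58.0615; b·c/n = 19·209/602 = 6.5963
OR_MH = (21.1782 + 58.0615) / (7.1200 + 6.5963) = 79.2396 / 13.7163 = 5.77702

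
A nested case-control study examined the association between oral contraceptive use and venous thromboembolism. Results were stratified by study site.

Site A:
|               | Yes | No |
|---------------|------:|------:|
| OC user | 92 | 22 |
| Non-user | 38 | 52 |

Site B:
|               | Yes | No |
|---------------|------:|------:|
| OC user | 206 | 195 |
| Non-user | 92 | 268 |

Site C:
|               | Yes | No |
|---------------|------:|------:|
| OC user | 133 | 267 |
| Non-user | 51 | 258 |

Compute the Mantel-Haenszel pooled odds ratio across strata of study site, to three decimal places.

3.080

OR_MH = Σ(aᵢdᵢ/nᵢ) / Σ(bᵢcᵢ/nᵢ), where nᵢ is the stratum total.
Stratum 1 (Site A): n = 204; a·d/n = 92·52/204 = 23.4510; b·c/n = 22·38/204 = 4.0980
Stratum 2 (Site B): n = 761; a·d/n = 206·268/761 = 72.5466; b·c/n = 195·92/761 = 23.5742
Stratum 3 (Site C): n = 709; a·d/n = 133·258/709 = 48.3977; b·c/n = 267·51/709 = 19.2059
OR_MH = (23.4510 + 72.5466 + 48.3977) / (4.0980 + 23.5742 + 19.2059) = 144.3954 / 46.8782 = 3.08022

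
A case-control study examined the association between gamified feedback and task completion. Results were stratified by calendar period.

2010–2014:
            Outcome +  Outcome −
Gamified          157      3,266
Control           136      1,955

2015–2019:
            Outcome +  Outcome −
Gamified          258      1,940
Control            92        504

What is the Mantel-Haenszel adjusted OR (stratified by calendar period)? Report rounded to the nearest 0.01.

0.71

OR_MH = Σ(aᵢdᵢ/nᵢ) / Σ(bᵢcᵢ/nᵢ), where nᵢ is the stratum total.
Stratum 1 (2010–2014): n = 5514; a·d/n = 157·1955/5514 = 55.6647; b·c/n = 3266·136/5514 = 80.5542
Stratum 2 (2015–2019): n = 2794; a·d/n = 258·504/2794 = 46.5397; b·c/n = 1940·92/2794 = 63.8797
OR_MH = (55.6647 + 46.5397) / (80.5542 + 63.8797) = 102.2044 / 144.4340 = 0.70762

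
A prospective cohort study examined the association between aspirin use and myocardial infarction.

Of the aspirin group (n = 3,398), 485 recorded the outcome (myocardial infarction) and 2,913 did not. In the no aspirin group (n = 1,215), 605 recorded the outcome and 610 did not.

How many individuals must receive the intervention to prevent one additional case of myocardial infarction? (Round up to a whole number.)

Risk in treated group = 485/3398 = 0.14273; risk in control = 605/1215 = 0.49794.
Absolute risk reduction = 0.49794 − 0.14273 = 0.35521
NNT = 1 / ARR = 1 / 0.35521 = 2.815 → round up → 3

3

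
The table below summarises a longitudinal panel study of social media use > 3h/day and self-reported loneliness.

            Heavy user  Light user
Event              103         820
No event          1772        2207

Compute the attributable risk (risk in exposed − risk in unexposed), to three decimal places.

-0.216

Reading the table with exposure as columns: a = 103 (Heavy user, case), b = 1772 (Heavy user, non-case), c = 820 (Light user, case), d = 2207.
Risk in exposed = 103/1875 = 0.054933; risk in unexposed = 820/3027 = 0.270895.
Risk difference = 0.054933 − 0.270895 = -0.215962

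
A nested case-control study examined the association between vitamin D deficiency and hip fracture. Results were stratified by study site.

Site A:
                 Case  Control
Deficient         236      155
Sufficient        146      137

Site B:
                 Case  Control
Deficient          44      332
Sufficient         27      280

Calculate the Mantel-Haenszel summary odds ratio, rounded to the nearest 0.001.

1.413

OR_MH = Σ(aᵢdᵢ/nᵢ) / Σ(bᵢcᵢ/nᵢ), where nᵢ is the stratum total.
Stratum 1 (Site A): n = 674; a·d/n = 236·137/674 = 47.9703; b·c/n = 155·146/674 = 33.5757
Stratum 2 (Site B): n = 683; a·d/n = 44·280/683 = 18.0381; b·c/n = 332·27/683 = 13.1245
OR_MH = (47.9703 + 18.0381) / (33.5757 + 13.1245) = 66.0084 / 46.7001 = 1.41345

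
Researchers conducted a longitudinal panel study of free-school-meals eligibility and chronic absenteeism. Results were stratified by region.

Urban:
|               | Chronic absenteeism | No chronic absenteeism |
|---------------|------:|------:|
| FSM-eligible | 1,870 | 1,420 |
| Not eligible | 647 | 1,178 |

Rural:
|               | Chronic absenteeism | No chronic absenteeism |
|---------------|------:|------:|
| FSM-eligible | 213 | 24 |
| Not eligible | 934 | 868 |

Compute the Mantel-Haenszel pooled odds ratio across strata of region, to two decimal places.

2.74

OR_MH = Σ(aᵢdᵢ/nᵢ) / Σ(bᵢcᵢ/nᵢ), where nᵢ is the stratum total.
Stratum 1 (Urban): n = 5115; a·d/n = 1870·1178/5115 = 430.6667; b·c/n = 1420·647/5115 = 179.6168
Stratum 2 (Rural): n = 2039; a·d/n = 213·868/2039 = 90.6739; b·c/n = 24·934/2039 = 10.9936
OR_MH = (430.6667 + 90.6739) / (179.6168 + 10.9936) = 521.3405 / 190.6104 = 2.73511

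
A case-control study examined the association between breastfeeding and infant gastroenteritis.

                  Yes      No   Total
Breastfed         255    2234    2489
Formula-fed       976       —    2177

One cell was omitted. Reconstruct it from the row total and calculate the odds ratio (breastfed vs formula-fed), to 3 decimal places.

0.140

The missing cell is in the unexposed row: 2177 − 976 = 1201.
So a = 255, b = 2234, c = 976, d = 1201.
OR = (a·d)/(b·c) = (255 × 1201) / (2234 × 976) = 306255 / 2180384 = 0.14046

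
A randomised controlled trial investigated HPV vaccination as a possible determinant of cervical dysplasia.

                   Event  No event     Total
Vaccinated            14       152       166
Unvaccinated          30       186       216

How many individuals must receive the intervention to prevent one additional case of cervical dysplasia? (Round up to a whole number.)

19

Risk in treated group = 14/166 = 0.08434; risk in control = 30/216 = 0.13889.
Absolute risk reduction = 0.13889 − 0.08434 = 0.05455
NNT = 1 / ARR = 1 / 0.05455 = 18.331 → round up → 19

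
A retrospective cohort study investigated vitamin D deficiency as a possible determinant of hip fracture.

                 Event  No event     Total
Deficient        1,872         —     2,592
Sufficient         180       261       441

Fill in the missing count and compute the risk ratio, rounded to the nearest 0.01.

1.77

The missing cell is in the exposed row: 2592 − 1872 = 720.
So a = 1872, b = 720, c = 180, d = 261.
RR = [a/(a+b)] / [c/(c+d)] = (1872/2592) / (180/441) = 0.72222/0.40816 = 1.76944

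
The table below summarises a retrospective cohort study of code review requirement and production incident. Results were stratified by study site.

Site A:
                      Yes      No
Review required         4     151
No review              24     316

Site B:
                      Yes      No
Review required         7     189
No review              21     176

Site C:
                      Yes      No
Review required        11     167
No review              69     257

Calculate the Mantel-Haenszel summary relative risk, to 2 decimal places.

RR_MH = Σ(aᵢ·n₀ᵢ/nᵢ) / Σ(cᵢ·n₁ᵢ/nᵢ), with n₁ᵢ = aᵢ+bᵢ (exposed), n₀ᵢ = cᵢ+dᵢ (unexposed), nᵢ = n₁ᵢ+n₀ᵢ.
Stratum 1 (Site A): n₁ = 155, n₀ = 340, n = 495; a·n₀/n = 4·340/495 = 2.7475; c·n₁/n = 24·155/495 = 7.5152
Stratum 2 (Site B): n₁ = 196, n₀ = 197, n = 393; a·n₀/n = 7·197/393 = 3.5089; c·n₁/n = 21·196/393 = 10.4733
Stratum 3 (Site C): n₁ = 178, n₀ = 326, n = 504; a·n₀/n = 11·326/504 = 7.1151; c·n₁/n = 69·178/504 = 24.3690
RR_MH = (2.7475 + 3.5089 + 7.1151) / (7.5152 + 10.4733 + 24.3690) = 13.3715 / 42.3575 = 0.31568

0.32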